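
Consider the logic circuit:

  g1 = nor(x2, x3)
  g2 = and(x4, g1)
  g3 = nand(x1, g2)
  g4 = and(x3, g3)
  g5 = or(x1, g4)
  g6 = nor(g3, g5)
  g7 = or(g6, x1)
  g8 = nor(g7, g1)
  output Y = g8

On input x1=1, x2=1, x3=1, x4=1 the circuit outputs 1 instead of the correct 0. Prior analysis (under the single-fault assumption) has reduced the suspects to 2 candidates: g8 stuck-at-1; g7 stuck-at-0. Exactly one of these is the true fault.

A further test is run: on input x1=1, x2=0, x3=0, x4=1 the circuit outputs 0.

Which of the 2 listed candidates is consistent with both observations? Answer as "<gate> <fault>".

g7 stuck-at-0

Evaluate each candidate on input x1=1, x2=0, x3=0, x4=1:
  g8 stuck-at-1: g1=1, g2=1, g3=0, g4=0, g5=1, g6=0, g7=1, g8=1 [stuck-at-1] → 1 — eliminated
  g7 stuck-at-0: g1=1, g2=1, g3=0, g4=0, g5=1, g6=0, g7=0 [stuck-at-0], g8=0 → 0 — matches
Only g7 stuck-at-0 reproduces the observed 0.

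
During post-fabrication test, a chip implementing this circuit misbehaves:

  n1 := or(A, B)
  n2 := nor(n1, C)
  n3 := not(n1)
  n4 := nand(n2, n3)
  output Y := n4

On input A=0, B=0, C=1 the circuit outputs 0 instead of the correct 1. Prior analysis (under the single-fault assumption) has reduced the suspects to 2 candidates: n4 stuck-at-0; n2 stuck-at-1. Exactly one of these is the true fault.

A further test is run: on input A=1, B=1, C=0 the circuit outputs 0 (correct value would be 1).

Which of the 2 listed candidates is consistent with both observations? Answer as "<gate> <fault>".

n4 stuck-at-0

Evaluate each candidate on input A=1, B=1, C=0:
  n4 stuck-at-0: n1=1, n2=0, n3=0, n4=0 [stuck-at-0] → 0 — matches
  n2 stuck-at-1: n1=1, n2=1 [stuck-at-1], n3=0, n4=1 → 1 — eliminated
Only n4 stuck-at-0 reproduces the observed 0.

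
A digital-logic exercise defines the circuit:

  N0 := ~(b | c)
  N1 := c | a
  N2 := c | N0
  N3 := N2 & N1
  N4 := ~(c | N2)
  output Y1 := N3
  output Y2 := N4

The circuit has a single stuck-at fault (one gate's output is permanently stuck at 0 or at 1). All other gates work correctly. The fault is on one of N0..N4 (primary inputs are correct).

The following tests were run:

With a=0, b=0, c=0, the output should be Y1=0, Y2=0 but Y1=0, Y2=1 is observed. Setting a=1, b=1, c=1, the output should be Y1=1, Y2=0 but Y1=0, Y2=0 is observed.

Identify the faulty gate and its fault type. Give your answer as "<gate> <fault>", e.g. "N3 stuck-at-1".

Fault-free values for test 1 (a=0, b=0, c=0): N0=1, N1=0, N2=1, N3=0, N4=0, giving Y1=0, Y2=0. Observed Y1=0, Y2=1.
Test 1: faults giving observed Y1=0, Y2=1 are {N0 stuck-at-0, N2 stuck-at-0, N4 stuck-at-1}.
Test 2 (a=1, b=1, c=1): fault-free N0=0, N1=1, N2=1, N3=1, N4=0 → Y1=1, Y2=0; observed Y1=0, Y2=0. Eliminates N0 stuck-at-0, N4 stuck-at-1.
Only N2 stuck-at-0 is consistent with every test.

N2 stuck-at-0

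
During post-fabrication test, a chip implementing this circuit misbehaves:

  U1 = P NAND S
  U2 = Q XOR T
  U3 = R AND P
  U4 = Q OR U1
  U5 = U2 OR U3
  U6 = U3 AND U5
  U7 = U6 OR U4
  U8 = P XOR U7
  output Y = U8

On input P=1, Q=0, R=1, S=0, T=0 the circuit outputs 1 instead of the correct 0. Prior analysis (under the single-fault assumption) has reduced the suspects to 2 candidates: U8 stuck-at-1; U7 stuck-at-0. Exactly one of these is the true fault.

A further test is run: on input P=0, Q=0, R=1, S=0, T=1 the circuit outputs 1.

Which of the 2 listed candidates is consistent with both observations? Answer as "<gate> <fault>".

Evaluate each candidate on input P=0, Q=0, R=1, S=0, T=1:
  U8 stuck-at-1: U1=1, U2=1, U3=0, U4=1, U5=1, U6=0, U7=1, U8=1 [stuck-at-1] → 1 — matches
  U7 stuck-at-0: U1=1, U2=1, U3=0, U4=1, U5=1, U6=0, U7=0 [stuck-at-0], U8=0 → 0 — eliminated
Only U8 stuck-at-1 reproduces the observed 1.

U8 stuck-at-1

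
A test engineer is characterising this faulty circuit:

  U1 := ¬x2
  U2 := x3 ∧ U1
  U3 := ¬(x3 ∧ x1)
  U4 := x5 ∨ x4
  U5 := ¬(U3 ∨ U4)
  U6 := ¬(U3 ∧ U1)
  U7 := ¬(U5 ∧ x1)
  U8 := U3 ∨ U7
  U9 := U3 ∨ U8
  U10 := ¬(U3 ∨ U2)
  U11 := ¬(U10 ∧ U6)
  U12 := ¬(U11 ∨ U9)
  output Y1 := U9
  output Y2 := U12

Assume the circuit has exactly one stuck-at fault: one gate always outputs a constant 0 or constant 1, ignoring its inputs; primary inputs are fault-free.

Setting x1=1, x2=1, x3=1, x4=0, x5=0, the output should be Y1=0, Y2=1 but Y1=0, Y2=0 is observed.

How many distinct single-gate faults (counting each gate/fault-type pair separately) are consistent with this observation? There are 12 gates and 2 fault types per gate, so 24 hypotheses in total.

Fault-free: U1=0, U2=0, U3=0, U4=0, U5=1, U6=1, U7=0, U8=0, U9=0, U10=1, U11=0, U12=1 → Y1=0, Y2=1. Observed Y1=0, Y2=0.
  U1: stuck-at-1 ✓; others ✗
  U2: stuck-at-1 ✓; others ✗
  U3: none of the 2 fault types match ✗
  U4: none of the 2 fault types match ✗
  U5: none of the 2 fault types match ✗
  U6: stuck-at-0 ✓; others ✗
  U7: none of the 2 fault types match ✗
  U8: none of the 2 fault types match ✗
  U9: none of the 2 fault types match ✗
  U10: stuck-at-0 ✓; others ✗
  U11: stuck-at-1 ✓; others ✗
  U12: stuck-at-0 ✓; others ✗
Consistent faults: {U1 stuck-at-1, U2 stuck-at-1, U6 stuck-at-0, U10 stuck-at-0, U11 stuck-at-1, U12 stuck-at-0} — 6 in all.

6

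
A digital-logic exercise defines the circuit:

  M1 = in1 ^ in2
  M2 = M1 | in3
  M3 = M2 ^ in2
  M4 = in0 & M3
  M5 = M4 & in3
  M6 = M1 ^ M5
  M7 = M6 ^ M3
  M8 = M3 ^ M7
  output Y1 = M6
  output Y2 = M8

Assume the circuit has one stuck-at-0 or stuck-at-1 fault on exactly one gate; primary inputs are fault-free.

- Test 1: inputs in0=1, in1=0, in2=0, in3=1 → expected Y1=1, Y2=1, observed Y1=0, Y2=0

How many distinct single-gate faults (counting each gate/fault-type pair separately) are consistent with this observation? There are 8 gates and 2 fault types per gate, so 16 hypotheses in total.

Fault-free: M1=0, M2=1, M3=1, M4=1, M5=1, M6=1, M7=0, M8=1 → Y1=1, Y2=1. Observed Y1=0, Y2=0.
  M1: stuck-at-1 ✓; others ✗
  M2: stuck-at-0 ✓; others ✗
  M3: stuck-at-0 ✓; others ✗
  M4: stuck-at-0 ✓; others ✗
  M5: stuck-at-0 ✓; others ✗
  M6: stuck-at-0 ✓; others ✗
  M7: none of the 2 fault types match ✗
  M8: none of the 2 fault types match ✗
Consistent faults: {M1 stuck-at-1, M2 stuck-at-0, M3 stuck-at-0, M4 stuck-at-0, M5 stuck-at-0, M6 stuck-at-0} — 6 in all.

6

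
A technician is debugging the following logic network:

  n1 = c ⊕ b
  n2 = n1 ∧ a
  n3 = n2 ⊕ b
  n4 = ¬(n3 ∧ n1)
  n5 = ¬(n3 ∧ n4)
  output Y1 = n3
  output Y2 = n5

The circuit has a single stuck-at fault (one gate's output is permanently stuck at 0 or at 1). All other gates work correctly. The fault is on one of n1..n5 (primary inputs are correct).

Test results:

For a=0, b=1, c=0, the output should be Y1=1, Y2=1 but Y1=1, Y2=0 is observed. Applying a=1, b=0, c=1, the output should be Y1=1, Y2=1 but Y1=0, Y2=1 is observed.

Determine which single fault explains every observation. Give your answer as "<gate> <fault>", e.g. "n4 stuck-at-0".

n1 stuck-at-0

Fault-free values for test 1 (a=0, b=1, c=0): n1=1, n2=0, n3=1, n4=0, n5=1, giving Y1=1, Y2=1. Observed Y1=1, Y2=0.
Test 1: faults giving observed Y1=1, Y2=0 are {n1 stuck-at-0, n4 stuck-at-1, n5 stuck-at-0}.
Test 2 (a=1, b=0, c=1): fault-free n1=1, n2=1, n3=1, n4=0, n5=1 → Y1=1, Y2=1; observed Y1=0, Y2=1. Eliminates n4 stuck-at-1, n5 stuck-at-0.
Only n1 stuck-at-0 is consistent with every test.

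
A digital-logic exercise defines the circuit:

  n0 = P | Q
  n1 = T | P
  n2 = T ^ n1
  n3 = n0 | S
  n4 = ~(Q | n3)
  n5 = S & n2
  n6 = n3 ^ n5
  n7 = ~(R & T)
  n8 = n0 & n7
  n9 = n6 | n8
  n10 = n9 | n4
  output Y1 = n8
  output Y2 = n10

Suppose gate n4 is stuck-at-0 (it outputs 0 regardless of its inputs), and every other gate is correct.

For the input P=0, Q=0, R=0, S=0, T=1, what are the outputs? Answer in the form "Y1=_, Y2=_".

Propagate with n4 forced: n0=0, n1=1, n2=0, n3=0, n4=0 [stuck-at-0], n5=0, n6=0, n7=1, n8=0, n9=0, n10=0.
So the outputs are Y1=0, Y2=0. (Without the fault they would be Y1=0, Y2=1.)

Y1=0, Y2=0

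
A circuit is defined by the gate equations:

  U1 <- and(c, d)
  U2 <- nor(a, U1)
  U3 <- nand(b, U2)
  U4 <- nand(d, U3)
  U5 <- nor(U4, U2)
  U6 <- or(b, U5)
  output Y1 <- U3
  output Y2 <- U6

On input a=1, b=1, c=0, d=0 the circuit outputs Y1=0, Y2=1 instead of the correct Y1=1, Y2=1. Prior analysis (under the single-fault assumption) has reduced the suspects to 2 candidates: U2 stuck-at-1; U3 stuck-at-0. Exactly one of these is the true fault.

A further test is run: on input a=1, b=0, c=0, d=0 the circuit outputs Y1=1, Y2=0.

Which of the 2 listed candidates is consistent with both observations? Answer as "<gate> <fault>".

Evaluate each candidate on input a=1, b=0, c=0, d=0:
  U2 stuck-at-1: U1=0, U2=1 [stuck-at-1], U3=1, U4=1, U5=0, U6=0 → Y1=1, Y2=0 — matches
  U3 stuck-at-0: U1=0, U2=0, U3=0 [stuck-at-0], U4=1, U5=0, U6=0 → Y1=0, Y2=0 — eliminated
Only U2 stuck-at-1 reproduces the observed Y1=1, Y2=0.

U2 stuck-at-1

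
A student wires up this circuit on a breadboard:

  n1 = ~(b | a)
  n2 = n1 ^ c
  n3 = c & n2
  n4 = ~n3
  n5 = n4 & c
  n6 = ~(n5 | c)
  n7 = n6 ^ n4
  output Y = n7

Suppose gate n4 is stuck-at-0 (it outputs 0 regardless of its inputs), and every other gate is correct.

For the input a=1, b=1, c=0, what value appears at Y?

Propagate with n4 forced: n1=0, n2=0, n3=0, n4=0 [stuck-at-0], n5=0, n6=1, n7=1.
So Y = 1. (Without the fault it would be 0.)

1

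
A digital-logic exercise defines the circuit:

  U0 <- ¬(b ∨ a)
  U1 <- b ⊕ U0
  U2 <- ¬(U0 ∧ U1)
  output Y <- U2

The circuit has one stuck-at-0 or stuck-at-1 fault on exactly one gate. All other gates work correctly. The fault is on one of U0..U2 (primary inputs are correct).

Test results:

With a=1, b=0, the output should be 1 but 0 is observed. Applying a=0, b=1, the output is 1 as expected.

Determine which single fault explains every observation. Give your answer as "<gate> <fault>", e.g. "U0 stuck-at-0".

U0 stuck-at-1

Fault-free values for test 1 (a=1, b=0): U0=0, U1=0, U2=1, giving Y=1. Observed 0.
Test 1: faults giving observed 0 are {U0 stuck-at-1, U2 stuck-at-0}.
Test 2 (a=0, b=1): fault-free U0=0, U1=1, U2=1 → 1; observed 1. Eliminates U2 stuck-at-0.
Only U0 stuck-at-1 is consistent with every test.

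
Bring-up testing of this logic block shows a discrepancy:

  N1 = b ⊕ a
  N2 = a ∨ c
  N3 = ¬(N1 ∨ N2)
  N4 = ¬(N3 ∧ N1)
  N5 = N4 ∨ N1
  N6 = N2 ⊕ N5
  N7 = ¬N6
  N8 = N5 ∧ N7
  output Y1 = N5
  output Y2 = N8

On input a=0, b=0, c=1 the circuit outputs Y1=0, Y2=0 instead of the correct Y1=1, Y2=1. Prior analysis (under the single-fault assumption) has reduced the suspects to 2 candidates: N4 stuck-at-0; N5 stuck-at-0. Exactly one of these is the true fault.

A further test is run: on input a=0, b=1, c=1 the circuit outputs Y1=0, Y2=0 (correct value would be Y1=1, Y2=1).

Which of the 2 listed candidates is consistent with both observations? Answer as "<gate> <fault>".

Evaluate each candidate on input a=0, b=1, c=1:
  N4 stuck-at-0: N1=1, N2=1, N3=0, N4=0 [stuck-at-0], N5=1, N6=0, N7=1, N8=1 → Y1=1, Y2=1 — eliminated
  N5 stuck-at-0: N1=1, N2=1, N3=0, N4=1, N5=0 [stuck-at-0], N6=1, N7=0, N8=0 → Y1=0, Y2=0 — matches
Only N5 stuck-at-0 reproduces the observed Y1=0, Y2=0.

N5 stuck-at-0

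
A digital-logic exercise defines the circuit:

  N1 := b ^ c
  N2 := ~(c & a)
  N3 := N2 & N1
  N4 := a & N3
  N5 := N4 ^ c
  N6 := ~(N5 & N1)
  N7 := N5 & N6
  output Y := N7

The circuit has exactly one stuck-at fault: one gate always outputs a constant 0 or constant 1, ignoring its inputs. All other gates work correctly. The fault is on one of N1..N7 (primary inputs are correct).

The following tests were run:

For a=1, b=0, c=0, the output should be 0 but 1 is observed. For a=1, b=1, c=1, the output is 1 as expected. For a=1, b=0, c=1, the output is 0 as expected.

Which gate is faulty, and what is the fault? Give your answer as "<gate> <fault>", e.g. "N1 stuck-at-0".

Fault-free values for test 1 (a=1, b=0, c=0): N1=0, N2=1, N3=0, N4=0, N5=0, N6=1, N7=0, giving Y=0. Observed 1.
Test 1: faults giving observed 1 are {N3 stuck-at-1, N4 stuck-at-1, N5 stuck-at-1, N7 stuck-at-1}.
Test 2 (a=1, b=1, c=1): fault-free N1=0, N2=0, N3=0, N4=0, N5=1, N6=1, N7=1 → 1; observed 1. Eliminates N3 stuck-at-1, N4 stuck-at-1.
Test 3 (a=1, b=0, c=1): fault-free N1=1, N2=0, N3=0, N4=0, N5=1, N6=0, N7=0 → 0; observed 0. Eliminates N7 stuck-at-1.
Only N5 stuck-at-1 is consistent with every test.

N5 stuck-at-1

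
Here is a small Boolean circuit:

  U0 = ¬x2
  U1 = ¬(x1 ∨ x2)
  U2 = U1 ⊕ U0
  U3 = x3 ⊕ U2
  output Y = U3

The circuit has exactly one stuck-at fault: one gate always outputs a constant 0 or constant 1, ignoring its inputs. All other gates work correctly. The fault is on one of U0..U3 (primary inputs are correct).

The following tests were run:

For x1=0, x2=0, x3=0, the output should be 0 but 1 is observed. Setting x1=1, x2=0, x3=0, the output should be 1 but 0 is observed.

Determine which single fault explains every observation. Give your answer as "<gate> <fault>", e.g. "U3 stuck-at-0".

U0 stuck-at-0

Fault-free values for test 1 (x1=0, x2=0, x3=0): U0=1, U1=1, U2=0, U3=0, giving Y=0. Observed 1.
Test 1: faults giving observed 1 are {U0 stuck-at-0, U1 stuck-at-0, U2 stuck-at-1, U3 stuck-at-1}.
Test 2 (x1=1, x2=0, x3=0): fault-free U0=1, U1=0, U2=1, U3=1 → 1; observed 0. Eliminates U1 stuck-at-0, U2 stuck-at-1, U3 stuck-at-1.
Only U0 stuck-at-0 is consistent with every test.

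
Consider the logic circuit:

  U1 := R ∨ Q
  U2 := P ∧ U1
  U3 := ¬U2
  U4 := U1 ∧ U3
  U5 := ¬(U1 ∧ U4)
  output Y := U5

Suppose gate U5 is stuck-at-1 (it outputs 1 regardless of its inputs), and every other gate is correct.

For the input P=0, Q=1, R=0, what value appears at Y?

1

Propagate with U5 forced: U1=1, U2=0, U3=1, U4=1, U5=1 [stuck-at-1].
So Y = 1. (Without the fault it would be 0.)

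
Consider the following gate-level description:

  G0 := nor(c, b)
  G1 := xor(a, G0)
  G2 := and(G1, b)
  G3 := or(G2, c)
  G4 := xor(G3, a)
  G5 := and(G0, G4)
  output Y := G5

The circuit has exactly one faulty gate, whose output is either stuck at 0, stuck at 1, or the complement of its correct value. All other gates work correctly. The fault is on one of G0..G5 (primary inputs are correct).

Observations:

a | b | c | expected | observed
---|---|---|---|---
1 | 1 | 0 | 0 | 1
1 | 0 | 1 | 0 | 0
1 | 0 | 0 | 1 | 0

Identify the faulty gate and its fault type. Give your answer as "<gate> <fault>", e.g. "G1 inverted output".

G0 inverted output

Fault-free values for test 1 (a=1, b=1, c=0): G0=0, G1=1, G2=1, G3=1, G4=0, G5=0, giving Y=0. Observed 1.
Test 1: faults giving observed 1 are {G0 stuck-at-1, G0 inverted output, G5 stuck-at-1, G5 inverted output}.
Test 2 (a=1, b=0, c=1): fault-free G0=0, G1=1, G2=0, G3=1, G4=0, G5=0 → 0; observed 0. Eliminates G5 stuck-at-1, G5 inverted output.
Test 3 (a=1, b=0, c=0): fault-free G0=1, G1=0, G2=0, G3=0, G4=1, G5=1 → 1; observed 0. Eliminates G0 stuck-at-1.
Only G0 inverted output is consistent with every test.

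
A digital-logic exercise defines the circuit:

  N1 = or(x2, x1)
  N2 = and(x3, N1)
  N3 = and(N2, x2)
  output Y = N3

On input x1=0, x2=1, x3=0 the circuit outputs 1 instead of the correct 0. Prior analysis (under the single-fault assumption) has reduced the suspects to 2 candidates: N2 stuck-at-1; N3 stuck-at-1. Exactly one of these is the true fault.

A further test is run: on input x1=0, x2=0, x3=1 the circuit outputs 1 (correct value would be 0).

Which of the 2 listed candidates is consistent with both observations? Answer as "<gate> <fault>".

N3 stuck-at-1

Evaluate each candidate on input x1=0, x2=0, x3=1:
  N2 stuck-at-1: N1=0, N2=1 [stuck-at-1], N3=0 → 0 — eliminated
  N3 stuck-at-1: N1=0, N2=0, N3=1 [stuck-at-1] → 1 — matches
Only N3 stuck-at-1 reproduces the observed 1.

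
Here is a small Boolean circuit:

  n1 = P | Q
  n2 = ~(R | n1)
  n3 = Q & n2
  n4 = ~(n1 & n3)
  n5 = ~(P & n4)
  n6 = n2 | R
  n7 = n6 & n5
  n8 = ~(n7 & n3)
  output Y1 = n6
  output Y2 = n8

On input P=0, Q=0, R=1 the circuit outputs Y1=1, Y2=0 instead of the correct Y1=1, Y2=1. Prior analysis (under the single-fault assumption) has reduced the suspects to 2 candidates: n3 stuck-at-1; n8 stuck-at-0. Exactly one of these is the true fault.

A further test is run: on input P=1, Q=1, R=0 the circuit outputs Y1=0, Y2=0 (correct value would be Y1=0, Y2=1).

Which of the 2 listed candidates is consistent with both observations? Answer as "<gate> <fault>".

Evaluate each candidate on input P=1, Q=1, R=0:
  n3 stuck-at-1: n1=1, n2=0, n3=1 [stuck-at-1], n4=0, n5=1, n6=0, n7=0, n8=1 → Y1=0, Y2=1 — eliminated
  n8 stuck-at-0: n1=1, n2=0, n3=0, n4=1, n5=0, n6=0, n7=0, n8=0 [stuck-at-0] → Y1=0, Y2=0 — matches
Only n8 stuck-at-0 reproduces the observed Y1=0, Y2=0.

n8 stuck-at-0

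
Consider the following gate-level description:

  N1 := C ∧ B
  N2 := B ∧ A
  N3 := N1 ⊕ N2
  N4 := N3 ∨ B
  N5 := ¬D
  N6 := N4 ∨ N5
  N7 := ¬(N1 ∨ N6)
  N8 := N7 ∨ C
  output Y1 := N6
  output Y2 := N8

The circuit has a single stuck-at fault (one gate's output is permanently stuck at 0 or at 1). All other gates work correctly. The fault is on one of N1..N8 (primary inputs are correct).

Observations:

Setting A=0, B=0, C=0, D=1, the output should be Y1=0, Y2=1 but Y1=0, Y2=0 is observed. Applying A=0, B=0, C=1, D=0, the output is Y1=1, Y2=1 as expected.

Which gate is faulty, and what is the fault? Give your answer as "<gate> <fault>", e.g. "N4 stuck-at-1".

Fault-free values for test 1 (A=0, B=0, C=0, D=1): N1=0, N2=0, N3=0, N4=0, N5=0, N6=0, N7=1, N8=1, giving Y1=0, Y2=1. Observed Y1=0, Y2=0.
Test 1: faults giving observed Y1=0, Y2=0 are {N7 stuck-at-0, N8 stuck-at-0}.
Test 2 (A=0, B=0, C=1, D=0): fault-free N1=0, N2=0, N3=0, N4=0, N5=1, N6=1, N7=0, N8=1 → Y1=1, Y2=1; observed Y1=1, Y2=1. Eliminates N8 stuck-at-0.
Only N7 stuck-at-0 is consistent with every test.

N7 stuck-at-0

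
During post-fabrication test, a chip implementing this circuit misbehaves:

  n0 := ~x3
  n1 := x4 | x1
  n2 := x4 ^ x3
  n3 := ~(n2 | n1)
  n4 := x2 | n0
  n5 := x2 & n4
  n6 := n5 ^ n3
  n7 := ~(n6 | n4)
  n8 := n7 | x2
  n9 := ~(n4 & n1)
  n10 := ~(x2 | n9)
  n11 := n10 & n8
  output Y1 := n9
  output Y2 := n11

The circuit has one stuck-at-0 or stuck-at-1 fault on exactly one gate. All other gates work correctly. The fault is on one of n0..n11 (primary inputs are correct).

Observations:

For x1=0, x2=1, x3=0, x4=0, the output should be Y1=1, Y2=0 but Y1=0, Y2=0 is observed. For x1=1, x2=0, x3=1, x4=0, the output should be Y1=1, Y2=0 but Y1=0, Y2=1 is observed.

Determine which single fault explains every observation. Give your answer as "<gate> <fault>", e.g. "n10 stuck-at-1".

n9 stuck-at-0

Fault-free values for test 1 (x1=0, x2=1, x3=0, x4=0): n0=1, n1=0, n2=0, n3=1, n4=1, n5=1, n6=0, n7=0, n8=1, n9=1, n10=0, n11=0, giving Y1=1, Y2=0. Observed Y1=0, Y2=0.
Test 1: faults giving observed Y1=0, Y2=0 are {n1 stuck-at-1, n9 stuck-at-0}.
Test 2 (x1=1, x2=0, x3=1, x4=0): fault-free n0=0, n1=1, n2=1, n3=0, n4=0, n5=0, n6=0, n7=1, n8=1, n9=1, n10=0, n11=0 → Y1=1, Y2=0; observed Y1=0, Y2=1. Eliminates n1 stuck-at-1.
Only n9 stuck-at-0 is consistent with every test.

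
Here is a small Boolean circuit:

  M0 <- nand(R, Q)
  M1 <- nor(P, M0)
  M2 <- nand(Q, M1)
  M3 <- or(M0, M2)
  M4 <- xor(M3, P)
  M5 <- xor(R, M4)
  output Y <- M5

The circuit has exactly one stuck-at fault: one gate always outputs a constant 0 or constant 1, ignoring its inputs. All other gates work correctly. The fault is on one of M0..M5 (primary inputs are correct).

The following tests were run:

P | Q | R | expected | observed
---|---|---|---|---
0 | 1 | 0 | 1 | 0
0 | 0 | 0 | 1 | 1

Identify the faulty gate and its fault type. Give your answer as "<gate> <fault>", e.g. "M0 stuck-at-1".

M0 stuck-at-0

Fault-free values for test 1 (P=0, Q=1, R=0): M0=1, M1=0, M2=1, M3=1, M4=1, M5=1, giving Y=1. Observed 0.
Test 1: faults giving observed 0 are {M0 stuck-at-0, M3 stuck-at-0, M4 stuck-at-0, M5 stuck-at-0}.
Test 2 (P=0, Q=0, R=0): fault-free M0=1, M1=0, M2=1, M3=1, M4=1, M5=1 → 1; observed 1. Eliminates M3 stuck-at-0, M4 stuck-at-0, M5 stuck-at-0.
Only M0 stuck-at-0 is consistent with every test.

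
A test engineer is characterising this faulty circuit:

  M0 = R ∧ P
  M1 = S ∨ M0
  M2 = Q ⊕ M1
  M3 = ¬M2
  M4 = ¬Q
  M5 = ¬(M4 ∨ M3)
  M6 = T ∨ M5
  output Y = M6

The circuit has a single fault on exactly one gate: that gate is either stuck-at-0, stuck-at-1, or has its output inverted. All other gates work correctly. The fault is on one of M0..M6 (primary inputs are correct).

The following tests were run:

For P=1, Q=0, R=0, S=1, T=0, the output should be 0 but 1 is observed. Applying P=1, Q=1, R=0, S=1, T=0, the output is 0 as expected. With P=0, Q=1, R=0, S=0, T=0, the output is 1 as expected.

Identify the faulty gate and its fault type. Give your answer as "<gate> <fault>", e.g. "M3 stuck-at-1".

M4 stuck-at-0

Fault-free values for test 1 (P=1, Q=0, R=0, S=1, T=0): M0=0, M1=1, M2=1, M3=0, M4=1, M5=0, M6=0, giving Y=0. Observed 1.
Test 1: faults giving observed 1 are {M4 stuck-at-0, M4 inverted output, M5 stuck-at-1, M5 inverted output, M6 stuck-at-1, M6 inverted output}.
Test 2 (P=1, Q=1, R=0, S=1, T=0): fault-free M0=0, M1=1, M2=0, M3=1, M4=0, M5=0, M6=0 → 0; observed 0. Eliminates M5 stuck-at-1, M5 inverted output, M6 stuck-at-1, M6 inverted output.
Test 3 (P=0, Q=1, R=0, S=0, T=0): fault-free M0=0, M1=0, M2=1, M3=0, M4=0, M5=1, M6=1 → 1; observed 1. Eliminates M4 inverted output.
Only M4 stuck-at-0 is consistent with every test.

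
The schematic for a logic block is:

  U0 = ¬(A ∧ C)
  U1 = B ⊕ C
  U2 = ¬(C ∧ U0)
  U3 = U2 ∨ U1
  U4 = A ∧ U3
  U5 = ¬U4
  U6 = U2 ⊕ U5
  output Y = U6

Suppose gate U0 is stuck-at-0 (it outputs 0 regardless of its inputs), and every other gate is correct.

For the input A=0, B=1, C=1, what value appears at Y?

0

Propagate with U0 forced: U0=0 [stuck-at-0], U1=0, U2=1, U3=1, U4=0, U5=1, U6=0.
So Y = 0. (Without the fault it would be 1.)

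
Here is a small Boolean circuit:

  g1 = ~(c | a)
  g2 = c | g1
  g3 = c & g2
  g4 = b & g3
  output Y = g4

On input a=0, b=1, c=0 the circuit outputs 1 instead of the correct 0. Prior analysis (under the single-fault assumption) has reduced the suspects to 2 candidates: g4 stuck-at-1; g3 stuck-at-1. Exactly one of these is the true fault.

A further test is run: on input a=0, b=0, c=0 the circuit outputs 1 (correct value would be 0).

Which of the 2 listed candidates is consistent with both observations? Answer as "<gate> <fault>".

Evaluate each candidate on input a=0, b=0, c=0:
  g4 stuck-at-1: g1=1, g2=1, g3=0, g4=1 [stuck-at-1] → 1 — matches
  g3 stuck-at-1: g1=1, g2=1, g3=1 [stuck-at-1], g4=0 → 0 — eliminated
Only g4 stuck-at-1 reproduces the observed 1.

g4 stuck-at-1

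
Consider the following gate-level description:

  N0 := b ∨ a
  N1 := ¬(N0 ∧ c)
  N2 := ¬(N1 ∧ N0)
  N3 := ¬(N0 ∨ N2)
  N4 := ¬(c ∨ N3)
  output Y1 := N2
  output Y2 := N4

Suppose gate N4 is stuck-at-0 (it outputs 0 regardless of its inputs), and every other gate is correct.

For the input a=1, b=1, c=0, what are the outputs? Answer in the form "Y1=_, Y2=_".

Propagate with N4 forced: N0=1, N1=1, N2=0, N3=0, N4=0 [stuck-at-0].
So the outputs are Y1=0, Y2=0. (Without the fault they would be Y1=0, Y2=1.)

Y1=0, Y2=0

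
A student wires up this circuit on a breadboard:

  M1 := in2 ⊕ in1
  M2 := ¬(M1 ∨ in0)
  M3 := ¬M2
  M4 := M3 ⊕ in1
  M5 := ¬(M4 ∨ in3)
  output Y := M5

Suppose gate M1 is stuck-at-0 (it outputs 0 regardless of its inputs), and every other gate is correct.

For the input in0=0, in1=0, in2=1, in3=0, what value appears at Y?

1

Propagate with M1 forced: M1=0 [stuck-at-0], M2=1, M3=0, M4=0, M5=1.
So Y = 1. (Without the fault it would be 0.)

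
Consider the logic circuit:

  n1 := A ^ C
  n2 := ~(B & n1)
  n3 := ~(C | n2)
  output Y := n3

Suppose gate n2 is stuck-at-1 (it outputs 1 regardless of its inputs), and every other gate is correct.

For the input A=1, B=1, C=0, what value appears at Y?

0

Propagate with n2 forced: n1=1, n2=1 [stuck-at-1], n3=0.
So Y = 0. (Without the fault it would be 1.)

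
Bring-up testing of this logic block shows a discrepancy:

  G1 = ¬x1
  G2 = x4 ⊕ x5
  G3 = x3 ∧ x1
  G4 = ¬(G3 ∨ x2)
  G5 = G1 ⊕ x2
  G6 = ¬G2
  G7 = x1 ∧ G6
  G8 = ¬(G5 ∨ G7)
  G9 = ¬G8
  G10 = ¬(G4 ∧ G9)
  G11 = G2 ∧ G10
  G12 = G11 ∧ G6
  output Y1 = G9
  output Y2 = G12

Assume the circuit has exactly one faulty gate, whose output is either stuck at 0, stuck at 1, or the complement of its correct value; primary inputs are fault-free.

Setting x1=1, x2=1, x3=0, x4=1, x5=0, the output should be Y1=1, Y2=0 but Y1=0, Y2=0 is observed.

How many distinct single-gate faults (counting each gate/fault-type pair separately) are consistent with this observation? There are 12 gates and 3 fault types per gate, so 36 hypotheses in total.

Fault-free: G1=0, G2=1, G3=0, G4=0, G5=1, G6=0, G7=0, G8=0, G9=1, G10=1, G11=1, G12=0 → Y1=1, Y2=0. Observed Y1=0, Y2=0.
  G1: stuck-at-1, inverted output ✓; others ✗
  G2: none of the 3 fault types match ✗
  G3: none of the 3 fault types match ✗
  G4: none of the 3 fault types match ✗
  G5: stuck-at-0, inverted output ✓; others ✗
  G6: none of the 3 fault types match ✗
  G7: none of the 3 fault types match ✗
  G8: stuck-at-1, inverted output ✓; others ✗
  G9: stuck-at-0, inverted output ✓; others ✗
  G10: none of the 3 fault types match ✗
  G11: none of the 3 fault types match ✗
  G12: none of the 3 fault types match ✗
Consistent faults: {G1 stuck-at-1, G1 inverted output, G5 stuck-at-0, G5 inverted output, G8 stuck-at-1, G8 inverted output, G9 stuck-at-0, G9 inverted output} — 8 in all.

8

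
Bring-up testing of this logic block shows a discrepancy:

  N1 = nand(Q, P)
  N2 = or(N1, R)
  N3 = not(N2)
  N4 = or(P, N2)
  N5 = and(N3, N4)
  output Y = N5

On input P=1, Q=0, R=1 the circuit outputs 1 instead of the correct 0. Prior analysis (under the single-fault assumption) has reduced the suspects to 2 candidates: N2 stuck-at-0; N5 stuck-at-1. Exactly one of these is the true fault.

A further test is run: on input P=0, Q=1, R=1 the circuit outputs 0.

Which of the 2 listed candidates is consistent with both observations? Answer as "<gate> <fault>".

N2 stuck-at-0

Evaluate each candidate on input P=0, Q=1, R=1:
  N2 stuck-at-0: N1=1, N2=0 [stuck-at-0], N3=1, N4=0, N5=0 → 0 — matches
  N5 stuck-at-1: N1=1, N2=1, N3=0, N4=1, N5=1 [stuck-at-1] → 1 — eliminated
Only N2 stuck-at-0 reproduces the observed 0.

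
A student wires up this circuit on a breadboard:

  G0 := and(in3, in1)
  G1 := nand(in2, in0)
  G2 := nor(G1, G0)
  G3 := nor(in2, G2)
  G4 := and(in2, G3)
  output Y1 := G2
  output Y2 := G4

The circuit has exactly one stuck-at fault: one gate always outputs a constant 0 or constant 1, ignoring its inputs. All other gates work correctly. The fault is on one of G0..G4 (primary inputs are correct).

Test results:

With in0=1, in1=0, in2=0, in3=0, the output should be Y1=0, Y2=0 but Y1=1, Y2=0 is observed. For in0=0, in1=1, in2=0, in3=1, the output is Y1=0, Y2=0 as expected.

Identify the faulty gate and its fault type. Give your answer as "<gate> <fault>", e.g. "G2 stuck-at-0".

G1 stuck-at-0

Fault-free values for test 1 (in0=1, in1=0, in2=0, in3=0): G0=0, G1=1, G2=0, G3=1, G4=0, giving Y1=0, Y2=0. Observed Y1=1, Y2=0.
Test 1: faults giving observed Y1=1, Y2=0 are {G1 stuck-at-0, G2 stuck-at-1}.
Test 2 (in0=0, in1=1, in2=0, in3=1): fault-free G0=1, G1=1, G2=0, G3=1, G4=0 → Y1=0, Y2=0; observed Y1=0, Y2=0. Eliminates G2 stuck-at-1.
Only G1 stuck-at-0 is consistent with every test.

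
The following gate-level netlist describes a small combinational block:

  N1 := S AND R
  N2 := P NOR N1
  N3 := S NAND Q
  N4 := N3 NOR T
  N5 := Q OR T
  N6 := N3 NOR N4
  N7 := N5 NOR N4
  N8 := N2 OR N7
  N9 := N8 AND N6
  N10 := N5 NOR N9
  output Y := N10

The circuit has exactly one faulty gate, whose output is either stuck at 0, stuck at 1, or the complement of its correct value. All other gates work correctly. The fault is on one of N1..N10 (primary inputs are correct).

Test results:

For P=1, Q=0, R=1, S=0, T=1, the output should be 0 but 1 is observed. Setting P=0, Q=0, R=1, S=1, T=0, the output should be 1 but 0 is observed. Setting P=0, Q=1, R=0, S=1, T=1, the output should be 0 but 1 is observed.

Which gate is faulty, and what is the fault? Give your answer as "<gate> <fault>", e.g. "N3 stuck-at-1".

N10 inverted output

Fault-free values for test 1 (P=1, Q=0, R=1, S=0, T=1): N1=0, N2=0, N3=1, N4=0, N5=1, N6=0, N7=0, N8=0, N9=0, N10=0, giving Y=0. Observed 1.
Test 1: faults giving observed 1 are {N5 stuck-at-0, N5 inverted output, N10 stuck-at-1, N10 inverted output}.
Test 2 (P=0, Q=0, R=1, S=1, T=0): fault-free N1=1, N2=0, N3=1, N4=0, N5=0, N6=0, N7=1, N8=1, N9=0, N10=1 → 1; observed 0. Eliminates N5 stuck-at-0, N10 stuck-at-1.
Test 3 (P=0, Q=1, R=0, S=1, T=1): fault-free N1=0, N2=1, N3=0, N4=0, N5=1, N6=1, N7=0, N8=1, N9=1, N10=0 → 0; observed 1. Eliminates N5 inverted output.
Only N10 inverted output is consistent with every test.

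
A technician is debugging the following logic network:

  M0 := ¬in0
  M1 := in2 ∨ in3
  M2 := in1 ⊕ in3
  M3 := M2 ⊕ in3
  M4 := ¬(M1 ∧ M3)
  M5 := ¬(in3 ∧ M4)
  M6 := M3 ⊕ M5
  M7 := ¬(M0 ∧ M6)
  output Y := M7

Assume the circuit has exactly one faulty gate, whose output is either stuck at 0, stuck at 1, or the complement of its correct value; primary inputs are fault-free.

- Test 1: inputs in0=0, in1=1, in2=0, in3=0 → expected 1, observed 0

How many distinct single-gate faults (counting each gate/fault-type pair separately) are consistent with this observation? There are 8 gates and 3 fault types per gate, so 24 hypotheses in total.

Fault-free: M0=1, M1=0, M2=1, M3=1, M4=1, M5=1, M6=0, M7=1 → 1. Observed 0.
  M0: none of the 3 fault types match ✗
  M1: none of the 3 fault types match ✗
  M2: stuck-at-0, inverted output ✓; others ✗
  M3: stuck-at-0, inverted output ✓; others ✗
  M4: none of the 3 fault types match ✗
  M5: stuck-at-0, inverted output ✓; others ✗
  M6: stuck-at-1, inverted output ✓; others ✗
  M7: stuck-at-0, inverted output ✓; others ✗
Consistent faults: {M2 stuck-at-0, M2 inverted output, M3 stuck-at-0, M3 inverted output, M5 stuck-at-0, M5 inverted output, M6 stuck-at-1, M6 inverted output, M7 stuck-at-0, M7 inverted output} — 10 in all.

10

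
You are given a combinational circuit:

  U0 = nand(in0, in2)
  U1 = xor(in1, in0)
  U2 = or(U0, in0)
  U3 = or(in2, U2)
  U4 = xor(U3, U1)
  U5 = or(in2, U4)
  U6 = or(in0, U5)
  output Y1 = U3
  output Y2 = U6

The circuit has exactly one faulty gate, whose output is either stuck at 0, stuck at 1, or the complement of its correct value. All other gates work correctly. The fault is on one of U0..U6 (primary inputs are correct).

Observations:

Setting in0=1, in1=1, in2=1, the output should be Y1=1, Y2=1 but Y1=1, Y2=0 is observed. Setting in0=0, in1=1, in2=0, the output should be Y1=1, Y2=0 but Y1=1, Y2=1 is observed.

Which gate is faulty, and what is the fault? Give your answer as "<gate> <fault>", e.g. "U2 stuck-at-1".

U6 inverted output

Fault-free values for test 1 (in0=1, in1=1, in2=1): U0=0, U1=0, U2=1, U3=1, U4=1, U5=1, U6=1, giving Y1=1, Y2=1. Observed Y1=1, Y2=0.
Test 1: faults giving observed Y1=1, Y2=0 are {U6 stuck-at-0, U6 inverted output}.
Test 2 (in0=0, in1=1, in2=0): fault-free U0=1, U1=1, U2=1, U3=1, U4=0, U5=0, U6=0 → Y1=1, Y2=0; observed Y1=1, Y2=1. Eliminates U6 stuck-at-0.
Only U6 inverted output is consistent with every test.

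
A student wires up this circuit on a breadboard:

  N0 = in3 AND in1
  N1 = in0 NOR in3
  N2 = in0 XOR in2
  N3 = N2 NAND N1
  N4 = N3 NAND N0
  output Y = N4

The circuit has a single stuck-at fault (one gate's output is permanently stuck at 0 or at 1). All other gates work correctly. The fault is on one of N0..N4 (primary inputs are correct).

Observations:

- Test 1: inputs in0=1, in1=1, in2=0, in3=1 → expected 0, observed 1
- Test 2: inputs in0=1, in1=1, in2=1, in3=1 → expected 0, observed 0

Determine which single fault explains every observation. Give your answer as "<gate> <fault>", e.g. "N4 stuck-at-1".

N1 stuck-at-1

Fault-free values for test 1 (in0=1, in1=1, in2=0, in3=1): N0=1, N1=0, N2=1, N3=1, N4=0, giving Y=0. Observed 1.
Test 1: faults giving observed 1 are {N0 stuck-at-0, N1 stuck-at-1, N3 stuck-at-0, N4 stuck-at-1}.
Test 2 (in0=1, in1=1, in2=1, in3=1): fault-free N0=1, N1=0, N2=0, N3=1, N4=0 → 0; observed 0. Eliminates N0 stuck-at-0, N3 stuck-at-0, N4 stuck-at-1.
Only N1 stuck-at-1 is consistent with every test.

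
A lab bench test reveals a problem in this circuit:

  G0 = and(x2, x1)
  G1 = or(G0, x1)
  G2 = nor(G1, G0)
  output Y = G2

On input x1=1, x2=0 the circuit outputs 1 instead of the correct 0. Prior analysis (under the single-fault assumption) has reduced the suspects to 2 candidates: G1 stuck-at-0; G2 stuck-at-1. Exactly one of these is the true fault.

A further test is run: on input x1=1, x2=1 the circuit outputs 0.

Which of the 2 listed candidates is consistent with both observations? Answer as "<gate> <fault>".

G1 stuck-at-0

Evaluate each candidate on input x1=1, x2=1:
  G1 stuck-at-0: G0=1, G1=0 [stuck-at-0], G2=0 → 0 — matches
  G2 stuck-at-1: G0=1, G1=1, G2=1 [stuck-at-1] → 1 — eliminated
Only G1 stuck-at-0 reproduces the observed 0.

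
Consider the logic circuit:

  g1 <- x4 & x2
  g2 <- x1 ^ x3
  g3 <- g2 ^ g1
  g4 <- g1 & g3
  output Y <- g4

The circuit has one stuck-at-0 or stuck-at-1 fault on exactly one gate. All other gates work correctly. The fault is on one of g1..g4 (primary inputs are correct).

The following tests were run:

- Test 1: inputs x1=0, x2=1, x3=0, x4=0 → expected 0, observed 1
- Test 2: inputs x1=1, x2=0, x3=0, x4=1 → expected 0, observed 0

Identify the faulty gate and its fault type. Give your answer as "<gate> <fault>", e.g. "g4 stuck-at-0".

g1 stuck-at-1

Fault-free values for test 1 (x1=0, x2=1, x3=0, x4=0): g1=0, g2=0, g3=0, g4=0, giving Y=0. Observed 1.
Test 1: faults giving observed 1 are {g1 stuck-at-1, g4 stuck-at-1}.
Test 2 (x1=1, x2=0, x3=0, x4=1): fault-free g1=0, g2=1, g3=1, g4=0 → 0; observed 0. Eliminates g4 stuck-at-1.
Only g1 stuck-at-1 is consistent with every test.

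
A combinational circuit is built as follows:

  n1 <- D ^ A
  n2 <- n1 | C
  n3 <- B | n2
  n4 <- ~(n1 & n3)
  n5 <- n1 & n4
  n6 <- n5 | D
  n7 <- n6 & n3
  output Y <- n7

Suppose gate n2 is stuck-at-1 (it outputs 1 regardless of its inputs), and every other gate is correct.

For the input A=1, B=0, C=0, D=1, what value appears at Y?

Propagate with n2 forced: n1=0, n2=1 [stuck-at-1], n3=1, n4=1, n5=0, n6=1, n7=1.
So Y = 1. (Without the fault it would be 0.)

1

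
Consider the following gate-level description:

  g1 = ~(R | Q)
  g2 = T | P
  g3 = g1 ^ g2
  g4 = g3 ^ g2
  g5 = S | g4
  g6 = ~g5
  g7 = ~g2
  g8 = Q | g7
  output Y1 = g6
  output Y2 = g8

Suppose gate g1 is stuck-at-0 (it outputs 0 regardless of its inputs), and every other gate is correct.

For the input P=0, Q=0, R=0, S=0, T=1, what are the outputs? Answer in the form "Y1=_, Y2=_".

Propagate with g1 forced: g1=0 [stuck-at-0], g2=1, g3=1, g4=0, g5=0, g6=1, g7=0, g8=0.
So the outputs are Y1=1, Y2=0. (Without the fault they would be Y1=0, Y2=0.)

Y1=1, Y2=0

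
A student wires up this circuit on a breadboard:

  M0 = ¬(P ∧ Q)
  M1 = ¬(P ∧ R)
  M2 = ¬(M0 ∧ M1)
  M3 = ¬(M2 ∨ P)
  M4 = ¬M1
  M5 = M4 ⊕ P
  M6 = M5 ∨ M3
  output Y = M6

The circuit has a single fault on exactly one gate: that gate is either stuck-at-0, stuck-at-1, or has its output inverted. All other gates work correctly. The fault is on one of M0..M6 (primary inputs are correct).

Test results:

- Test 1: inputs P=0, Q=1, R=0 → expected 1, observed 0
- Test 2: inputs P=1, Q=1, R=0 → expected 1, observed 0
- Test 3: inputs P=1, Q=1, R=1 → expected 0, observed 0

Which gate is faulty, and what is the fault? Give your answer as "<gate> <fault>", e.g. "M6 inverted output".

Fault-free values for test 1 (P=0, Q=1, R=0): M0=1, M1=1, M2=0, M3=1, M4=0, M5=0, M6=1, giving Y=1. Observed 0.
Test 1: faults giving observed 0 are {M0 stuck-at-0, M0 inverted output, M2 stuck-at-1, M2 inverted output, M3 stuck-at-0, M3 inverted output, M6 stuck-at-0, M6 inverted output}.
Test 2 (P=1, Q=1, R=0): fault-free M0=0, M1=1, M2=1, M3=0, M4=0, M5=1, M6=1 → 1; observed 0. Eliminates M0 stuck-at-0, M0 inverted output, M2 stuck-at-1, M2 inverted output, M3 stuck-at-0, M3 inverted output.
Test 3 (P=1, Q=1, R=1): fault-free M0=0, M1=0, M2=1, M3=0, M4=1, M5=0, M6=0 → 0; observed 0. Eliminates M6 inverted output.
Only M6 stuck-at-0 is consistent with every test.

M6 stuck-at-0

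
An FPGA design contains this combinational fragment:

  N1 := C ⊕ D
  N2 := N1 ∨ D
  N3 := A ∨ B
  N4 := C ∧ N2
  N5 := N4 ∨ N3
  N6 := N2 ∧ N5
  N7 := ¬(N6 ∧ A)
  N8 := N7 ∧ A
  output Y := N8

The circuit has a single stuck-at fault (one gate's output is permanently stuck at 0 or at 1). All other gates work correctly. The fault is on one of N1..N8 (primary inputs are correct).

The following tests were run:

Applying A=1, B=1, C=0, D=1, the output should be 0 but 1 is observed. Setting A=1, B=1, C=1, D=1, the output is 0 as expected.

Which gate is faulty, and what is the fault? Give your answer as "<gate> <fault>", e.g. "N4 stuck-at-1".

N3 stuck-at-0

Fault-free values for test 1 (A=1, B=1, C=0, D=1): N1=1, N2=1, N3=1, N4=0, N5=1, N6=1, N7=0, N8=0, giving Y=0. Observed 1.
Test 1: faults giving observed 1 are {N2 stuck-at-0, N3 stuck-at-0, N5 stuck-at-0, N6 stuck-at-0, N7 stuck-at-1, N8 stuck-at-1}.
Test 2 (A=1, B=1, C=1, D=1): fault-free N1=0, N2=1, N3=1, N4=1, N5=1, N6=1, N7=0, N8=0 → 0; observed 0. Eliminates N2 stuck-at-0, N5 stuck-at-0, N6 stuck-at-0, N7 stuck-at-1, N8 stuck-at-1.
Only N3 stuck-at-0 is consistent with every test.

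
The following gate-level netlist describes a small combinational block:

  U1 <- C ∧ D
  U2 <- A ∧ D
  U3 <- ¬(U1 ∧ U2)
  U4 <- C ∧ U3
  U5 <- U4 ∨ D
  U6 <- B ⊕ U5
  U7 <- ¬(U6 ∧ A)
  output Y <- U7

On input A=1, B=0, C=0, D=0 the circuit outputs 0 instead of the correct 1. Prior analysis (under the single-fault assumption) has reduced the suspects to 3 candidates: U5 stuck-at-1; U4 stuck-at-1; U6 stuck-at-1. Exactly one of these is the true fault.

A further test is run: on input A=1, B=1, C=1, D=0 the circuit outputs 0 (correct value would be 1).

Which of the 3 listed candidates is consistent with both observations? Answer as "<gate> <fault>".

U6 stuck-at-1

Evaluate each candidate on input A=1, B=1, C=1, D=0:
  U5 stuck-at-1: U1=0, U2=0, U3=1, U4=1, U5=1 [stuck-at-1], U6=0, U7=1 → 1 — eliminated
  U4 stuck-at-1: U1=0, U2=0, U3=1, U4=1 [stuck-at-1], U5=1, U6=0, U7=1 → 1 — eliminated
  U6 stuck-at-1: U1=0, U2=0, U3=1, U4=1, U5=1, U6=1 [stuck-at-1], U7=0 → 0 — matches
Only U6 stuck-at-1 reproduces the observed 0.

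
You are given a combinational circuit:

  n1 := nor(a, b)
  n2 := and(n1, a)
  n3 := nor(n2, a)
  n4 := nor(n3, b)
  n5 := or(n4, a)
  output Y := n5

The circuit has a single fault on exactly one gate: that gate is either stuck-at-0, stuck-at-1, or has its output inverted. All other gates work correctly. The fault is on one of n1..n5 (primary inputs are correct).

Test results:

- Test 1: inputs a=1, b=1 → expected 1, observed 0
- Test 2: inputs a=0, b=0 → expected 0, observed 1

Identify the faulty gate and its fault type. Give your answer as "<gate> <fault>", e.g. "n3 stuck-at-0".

n5 inverted output

Fault-free values for test 1 (a=1, b=1): n1=0, n2=0, n3=0, n4=0, n5=1, giving Y=1. Observed 0.
Test 1: faults giving observed 0 are {n5 stuck-at-0, n5 inverted output}.
Test 2 (a=0, b=0): fault-free n1=1, n2=0, n3=1, n4=0, n5=0 → 0; observed 1. Eliminates n5 stuck-at-0.
Only n5 inverted output is consistent with every test.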